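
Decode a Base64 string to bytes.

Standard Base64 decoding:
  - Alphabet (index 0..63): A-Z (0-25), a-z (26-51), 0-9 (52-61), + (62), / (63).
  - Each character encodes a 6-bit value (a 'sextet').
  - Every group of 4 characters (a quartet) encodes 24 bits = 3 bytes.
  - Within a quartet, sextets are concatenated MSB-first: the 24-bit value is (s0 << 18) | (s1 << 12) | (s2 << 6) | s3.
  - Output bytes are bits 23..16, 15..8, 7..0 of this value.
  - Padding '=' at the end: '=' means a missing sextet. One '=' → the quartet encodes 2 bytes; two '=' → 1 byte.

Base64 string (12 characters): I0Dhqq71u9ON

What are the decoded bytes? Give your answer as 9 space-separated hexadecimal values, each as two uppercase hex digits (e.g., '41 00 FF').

Answer: 23 40 E1 AA AE F5 BB D3 8D

Derivation:
After char 0 ('I'=8): chars_in_quartet=1 acc=0x8 bytes_emitted=0
After char 1 ('0'=52): chars_in_quartet=2 acc=0x234 bytes_emitted=0
After char 2 ('D'=3): chars_in_quartet=3 acc=0x8D03 bytes_emitted=0
After char 3 ('h'=33): chars_in_quartet=4 acc=0x2340E1 -> emit 23 40 E1, reset; bytes_emitted=3
After char 4 ('q'=42): chars_in_quartet=1 acc=0x2A bytes_emitted=3
After char 5 ('q'=42): chars_in_quartet=2 acc=0xAAA bytes_emitted=3
After char 6 ('7'=59): chars_in_quartet=3 acc=0x2AABB bytes_emitted=3
After char 7 ('1'=53): chars_in_quartet=4 acc=0xAAAEF5 -> emit AA AE F5, reset; bytes_emitted=6
After char 8 ('u'=46): chars_in_quartet=1 acc=0x2E bytes_emitted=6
After char 9 ('9'=61): chars_in_quartet=2 acc=0xBBD bytes_emitted=6
After char 10 ('O'=14): chars_in_quartet=3 acc=0x2EF4E bytes_emitted=6
After char 11 ('N'=13): chars_in_quartet=4 acc=0xBBD38D -> emit BB D3 8D, reset; bytes_emitted=9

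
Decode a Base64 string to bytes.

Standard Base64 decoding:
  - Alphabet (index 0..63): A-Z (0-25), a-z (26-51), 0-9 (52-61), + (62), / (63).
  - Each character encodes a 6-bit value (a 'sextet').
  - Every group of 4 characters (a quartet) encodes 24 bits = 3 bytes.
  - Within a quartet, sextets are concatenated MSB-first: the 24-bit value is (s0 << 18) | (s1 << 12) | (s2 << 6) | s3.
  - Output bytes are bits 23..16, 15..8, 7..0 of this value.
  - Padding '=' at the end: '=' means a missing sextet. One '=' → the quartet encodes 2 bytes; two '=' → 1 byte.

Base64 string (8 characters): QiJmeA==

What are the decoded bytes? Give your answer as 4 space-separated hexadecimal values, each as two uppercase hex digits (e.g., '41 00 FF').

Answer: 42 22 66 78

Derivation:
After char 0 ('Q'=16): chars_in_quartet=1 acc=0x10 bytes_emitted=0
After char 1 ('i'=34): chars_in_quartet=2 acc=0x422 bytes_emitted=0
After char 2 ('J'=9): chars_in_quartet=3 acc=0x10889 bytes_emitted=0
After char 3 ('m'=38): chars_in_quartet=4 acc=0x422266 -> emit 42 22 66, reset; bytes_emitted=3
After char 4 ('e'=30): chars_in_quartet=1 acc=0x1E bytes_emitted=3
After char 5 ('A'=0): chars_in_quartet=2 acc=0x780 bytes_emitted=3
Padding '==': partial quartet acc=0x780 -> emit 78; bytes_emitted=4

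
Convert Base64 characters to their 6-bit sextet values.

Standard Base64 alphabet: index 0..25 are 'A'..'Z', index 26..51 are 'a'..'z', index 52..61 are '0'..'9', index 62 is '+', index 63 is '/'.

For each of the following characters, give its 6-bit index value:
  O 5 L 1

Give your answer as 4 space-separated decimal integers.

Answer: 14 57 11 53

Derivation:
'O': A..Z range, ord('O') − ord('A') = 14
'5': 0..9 range, 52 + ord('5') − ord('0') = 57
'L': A..Z range, ord('L') − ord('A') = 11
'1': 0..9 range, 52 + ord('1') − ord('0') = 53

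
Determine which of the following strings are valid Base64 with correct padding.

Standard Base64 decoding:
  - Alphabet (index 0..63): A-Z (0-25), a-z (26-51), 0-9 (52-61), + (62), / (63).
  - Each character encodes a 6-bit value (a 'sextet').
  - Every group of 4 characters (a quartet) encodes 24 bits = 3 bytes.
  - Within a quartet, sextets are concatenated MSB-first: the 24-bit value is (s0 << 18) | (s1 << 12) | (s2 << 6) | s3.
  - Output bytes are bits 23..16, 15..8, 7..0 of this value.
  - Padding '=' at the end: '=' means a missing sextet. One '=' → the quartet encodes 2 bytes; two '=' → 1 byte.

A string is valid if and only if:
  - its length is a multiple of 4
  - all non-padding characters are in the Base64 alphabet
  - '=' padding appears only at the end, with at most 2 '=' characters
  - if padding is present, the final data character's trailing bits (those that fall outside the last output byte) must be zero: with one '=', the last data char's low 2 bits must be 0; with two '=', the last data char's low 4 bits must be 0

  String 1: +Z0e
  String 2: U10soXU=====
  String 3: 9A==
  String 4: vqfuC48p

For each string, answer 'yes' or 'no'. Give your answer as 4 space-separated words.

Answer: yes no yes yes

Derivation:
String 1: '+Z0e' → valid
String 2: 'U10soXU=====' → invalid (5 pad chars (max 2))
String 3: '9A==' → valid
String 4: 'vqfuC48p' → valid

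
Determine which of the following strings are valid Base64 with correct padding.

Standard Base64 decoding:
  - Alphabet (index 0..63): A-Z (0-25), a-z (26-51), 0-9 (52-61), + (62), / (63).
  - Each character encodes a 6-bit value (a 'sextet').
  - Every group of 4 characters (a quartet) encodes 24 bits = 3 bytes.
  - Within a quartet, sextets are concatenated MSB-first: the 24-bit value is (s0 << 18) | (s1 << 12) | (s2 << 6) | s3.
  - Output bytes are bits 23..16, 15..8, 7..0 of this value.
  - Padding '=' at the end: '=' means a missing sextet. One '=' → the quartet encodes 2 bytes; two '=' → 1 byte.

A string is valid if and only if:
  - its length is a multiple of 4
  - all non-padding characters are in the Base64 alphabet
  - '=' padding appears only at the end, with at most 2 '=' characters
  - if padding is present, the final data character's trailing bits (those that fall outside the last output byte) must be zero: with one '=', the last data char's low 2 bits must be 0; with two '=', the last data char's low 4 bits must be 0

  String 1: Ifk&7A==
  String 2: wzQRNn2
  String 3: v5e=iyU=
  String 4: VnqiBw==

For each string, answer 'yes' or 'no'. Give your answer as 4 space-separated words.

Answer: no no no yes

Derivation:
String 1: 'Ifk&7A==' → invalid (bad char(s): ['&'])
String 2: 'wzQRNn2' → invalid (len=7 not mult of 4)
String 3: 'v5e=iyU=' → invalid (bad char(s): ['=']; '=' in middle)
String 4: 'VnqiBw==' → valid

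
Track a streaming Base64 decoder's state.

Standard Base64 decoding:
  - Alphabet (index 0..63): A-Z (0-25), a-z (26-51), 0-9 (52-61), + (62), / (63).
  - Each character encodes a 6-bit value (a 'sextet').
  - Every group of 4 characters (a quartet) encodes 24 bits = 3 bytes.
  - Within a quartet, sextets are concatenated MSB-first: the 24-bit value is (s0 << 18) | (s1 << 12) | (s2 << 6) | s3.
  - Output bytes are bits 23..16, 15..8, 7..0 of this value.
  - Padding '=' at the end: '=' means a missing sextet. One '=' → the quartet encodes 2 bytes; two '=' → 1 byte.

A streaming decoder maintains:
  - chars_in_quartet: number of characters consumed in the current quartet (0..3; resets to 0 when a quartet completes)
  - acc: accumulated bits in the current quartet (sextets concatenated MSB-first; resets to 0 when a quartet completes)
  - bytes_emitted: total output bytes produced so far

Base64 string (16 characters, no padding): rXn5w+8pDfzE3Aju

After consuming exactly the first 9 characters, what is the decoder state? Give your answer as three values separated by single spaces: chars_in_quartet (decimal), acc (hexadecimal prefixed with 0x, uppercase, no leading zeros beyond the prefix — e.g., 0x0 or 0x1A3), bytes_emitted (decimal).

After char 0 ('r'=43): chars_in_quartet=1 acc=0x2B bytes_emitted=0
After char 1 ('X'=23): chars_in_quartet=2 acc=0xAD7 bytes_emitted=0
After char 2 ('n'=39): chars_in_quartet=3 acc=0x2B5E7 bytes_emitted=0
After char 3 ('5'=57): chars_in_quartet=4 acc=0xAD79F9 -> emit AD 79 F9, reset; bytes_emitted=3
After char 4 ('w'=48): chars_in_quartet=1 acc=0x30 bytes_emitted=3
After char 5 ('+'=62): chars_in_quartet=2 acc=0xC3E bytes_emitted=3
After char 6 ('8'=60): chars_in_quartet=3 acc=0x30FBC bytes_emitted=3
After char 7 ('p'=41): chars_in_quartet=4 acc=0xC3EF29 -> emit C3 EF 29, reset; bytes_emitted=6
After char 8 ('D'=3): chars_in_quartet=1 acc=0x3 bytes_emitted=6

Answer: 1 0x3 6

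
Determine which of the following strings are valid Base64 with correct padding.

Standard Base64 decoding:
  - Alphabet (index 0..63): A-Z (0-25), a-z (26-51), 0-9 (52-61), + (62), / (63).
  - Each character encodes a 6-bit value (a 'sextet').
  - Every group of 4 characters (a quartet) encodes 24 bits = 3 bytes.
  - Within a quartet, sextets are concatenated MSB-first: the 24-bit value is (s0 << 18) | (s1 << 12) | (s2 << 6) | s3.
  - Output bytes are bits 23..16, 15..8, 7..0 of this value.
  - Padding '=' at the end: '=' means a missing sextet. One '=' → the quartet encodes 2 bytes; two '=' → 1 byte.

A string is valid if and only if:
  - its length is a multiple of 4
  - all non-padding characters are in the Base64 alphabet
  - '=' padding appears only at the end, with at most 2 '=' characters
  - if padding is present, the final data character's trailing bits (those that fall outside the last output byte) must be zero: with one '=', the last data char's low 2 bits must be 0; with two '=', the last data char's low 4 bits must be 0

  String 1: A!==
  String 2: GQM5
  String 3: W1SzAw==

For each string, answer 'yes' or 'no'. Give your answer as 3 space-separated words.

Answer: no yes yes

Derivation:
String 1: 'A!==' → invalid (bad char(s): ['!'])
String 2: 'GQM5' → valid
String 3: 'W1SzAw==' → valid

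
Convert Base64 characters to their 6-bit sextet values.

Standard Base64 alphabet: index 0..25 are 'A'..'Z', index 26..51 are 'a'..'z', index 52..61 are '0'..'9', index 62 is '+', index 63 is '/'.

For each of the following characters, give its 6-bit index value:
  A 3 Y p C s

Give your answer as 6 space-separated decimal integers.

Answer: 0 55 24 41 2 44

Derivation:
'A': A..Z range, ord('A') − ord('A') = 0
'3': 0..9 range, 52 + ord('3') − ord('0') = 55
'Y': A..Z range, ord('Y') − ord('A') = 24
'p': a..z range, 26 + ord('p') − ord('a') = 41
'C': A..Z range, ord('C') − ord('A') = 2
's': a..z range, 26 + ord('s') − ord('a') = 44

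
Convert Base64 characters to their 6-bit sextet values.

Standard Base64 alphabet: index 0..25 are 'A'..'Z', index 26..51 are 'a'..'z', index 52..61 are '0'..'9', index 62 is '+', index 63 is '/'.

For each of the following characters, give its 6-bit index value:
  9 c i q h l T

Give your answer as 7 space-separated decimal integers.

'9': 0..9 range, 52 + ord('9') − ord('0') = 61
'c': a..z range, 26 + ord('c') − ord('a') = 28
'i': a..z range, 26 + ord('i') − ord('a') = 34
'q': a..z range, 26 + ord('q') − ord('a') = 42
'h': a..z range, 26 + ord('h') − ord('a') = 33
'l': a..z range, 26 + ord('l') − ord('a') = 37
'T': A..Z range, ord('T') − ord('A') = 19

Answer: 61 28 34 42 33 37 19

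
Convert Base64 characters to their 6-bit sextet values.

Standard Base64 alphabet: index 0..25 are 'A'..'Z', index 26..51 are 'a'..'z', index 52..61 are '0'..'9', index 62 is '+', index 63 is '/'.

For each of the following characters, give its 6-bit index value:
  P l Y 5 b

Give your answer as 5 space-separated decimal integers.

'P': A..Z range, ord('P') − ord('A') = 15
'l': a..z range, 26 + ord('l') − ord('a') = 37
'Y': A..Z range, ord('Y') − ord('A') = 24
'5': 0..9 range, 52 + ord('5') − ord('0') = 57
'b': a..z range, 26 + ord('b') − ord('a') = 27

Answer: 15 37 24 57 27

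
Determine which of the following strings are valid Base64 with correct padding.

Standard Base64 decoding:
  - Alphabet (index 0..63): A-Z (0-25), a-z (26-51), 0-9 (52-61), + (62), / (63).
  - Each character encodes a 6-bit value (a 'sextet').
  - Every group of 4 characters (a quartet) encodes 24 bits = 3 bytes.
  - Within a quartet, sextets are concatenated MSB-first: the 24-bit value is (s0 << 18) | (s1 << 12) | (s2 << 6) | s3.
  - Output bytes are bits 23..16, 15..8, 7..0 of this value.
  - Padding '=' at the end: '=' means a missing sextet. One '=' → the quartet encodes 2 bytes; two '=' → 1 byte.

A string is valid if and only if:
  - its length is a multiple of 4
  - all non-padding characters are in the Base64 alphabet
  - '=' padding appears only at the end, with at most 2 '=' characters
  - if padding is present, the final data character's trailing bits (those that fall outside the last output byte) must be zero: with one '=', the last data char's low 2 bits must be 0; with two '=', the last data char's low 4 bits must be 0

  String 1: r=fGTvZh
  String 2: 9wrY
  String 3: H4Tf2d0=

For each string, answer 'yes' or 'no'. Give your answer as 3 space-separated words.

Answer: no yes yes

Derivation:
String 1: 'r=fGTvZh' → invalid (bad char(s): ['=']; '=' in middle)
String 2: '9wrY' → valid
String 3: 'H4Tf2d0=' → valid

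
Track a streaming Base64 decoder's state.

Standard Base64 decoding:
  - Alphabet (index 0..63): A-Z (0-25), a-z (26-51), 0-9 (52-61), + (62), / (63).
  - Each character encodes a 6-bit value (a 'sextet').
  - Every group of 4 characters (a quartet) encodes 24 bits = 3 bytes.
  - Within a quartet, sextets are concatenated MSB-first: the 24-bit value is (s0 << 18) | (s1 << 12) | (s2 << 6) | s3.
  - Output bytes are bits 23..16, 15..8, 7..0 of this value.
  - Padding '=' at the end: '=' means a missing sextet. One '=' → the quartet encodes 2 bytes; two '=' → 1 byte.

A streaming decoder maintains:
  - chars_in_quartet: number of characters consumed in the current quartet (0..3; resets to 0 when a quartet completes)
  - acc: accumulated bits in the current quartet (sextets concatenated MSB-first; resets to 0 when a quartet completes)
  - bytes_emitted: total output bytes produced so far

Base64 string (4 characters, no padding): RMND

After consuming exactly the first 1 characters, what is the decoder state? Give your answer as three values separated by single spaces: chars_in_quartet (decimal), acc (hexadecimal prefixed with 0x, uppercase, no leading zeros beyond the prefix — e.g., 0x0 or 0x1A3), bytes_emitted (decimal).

After char 0 ('R'=17): chars_in_quartet=1 acc=0x11 bytes_emitted=0

Answer: 1 0x11 0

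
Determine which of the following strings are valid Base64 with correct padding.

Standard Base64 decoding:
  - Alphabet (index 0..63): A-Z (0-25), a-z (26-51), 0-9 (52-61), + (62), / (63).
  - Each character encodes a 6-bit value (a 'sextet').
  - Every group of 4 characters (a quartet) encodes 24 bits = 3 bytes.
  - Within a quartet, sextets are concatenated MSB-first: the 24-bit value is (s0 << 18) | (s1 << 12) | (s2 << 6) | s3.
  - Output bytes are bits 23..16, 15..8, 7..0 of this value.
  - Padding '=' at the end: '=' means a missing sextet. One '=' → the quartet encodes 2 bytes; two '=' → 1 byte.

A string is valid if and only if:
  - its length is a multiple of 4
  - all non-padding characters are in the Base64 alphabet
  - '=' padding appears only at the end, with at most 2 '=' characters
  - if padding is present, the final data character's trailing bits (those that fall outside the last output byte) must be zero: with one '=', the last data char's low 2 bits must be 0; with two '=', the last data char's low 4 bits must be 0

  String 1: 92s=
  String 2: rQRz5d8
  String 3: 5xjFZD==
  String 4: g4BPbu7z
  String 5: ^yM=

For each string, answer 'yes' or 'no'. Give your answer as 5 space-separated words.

String 1: '92s=' → valid
String 2: 'rQRz5d8' → invalid (len=7 not mult of 4)
String 3: '5xjFZD==' → invalid (bad trailing bits)
String 4: 'g4BPbu7z' → valid
String 5: '^yM=' → invalid (bad char(s): ['^'])

Answer: yes no no yes no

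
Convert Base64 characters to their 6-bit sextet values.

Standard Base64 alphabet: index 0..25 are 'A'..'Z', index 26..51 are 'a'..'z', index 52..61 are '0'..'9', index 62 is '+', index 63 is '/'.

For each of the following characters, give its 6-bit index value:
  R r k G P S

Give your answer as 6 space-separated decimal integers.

Answer: 17 43 36 6 15 18

Derivation:
'R': A..Z range, ord('R') − ord('A') = 17
'r': a..z range, 26 + ord('r') − ord('a') = 43
'k': a..z range, 26 + ord('k') − ord('a') = 36
'G': A..Z range, ord('G') − ord('A') = 6
'P': A..Z range, ord('P') − ord('A') = 15
'S': A..Z range, ord('S') − ord('A') = 18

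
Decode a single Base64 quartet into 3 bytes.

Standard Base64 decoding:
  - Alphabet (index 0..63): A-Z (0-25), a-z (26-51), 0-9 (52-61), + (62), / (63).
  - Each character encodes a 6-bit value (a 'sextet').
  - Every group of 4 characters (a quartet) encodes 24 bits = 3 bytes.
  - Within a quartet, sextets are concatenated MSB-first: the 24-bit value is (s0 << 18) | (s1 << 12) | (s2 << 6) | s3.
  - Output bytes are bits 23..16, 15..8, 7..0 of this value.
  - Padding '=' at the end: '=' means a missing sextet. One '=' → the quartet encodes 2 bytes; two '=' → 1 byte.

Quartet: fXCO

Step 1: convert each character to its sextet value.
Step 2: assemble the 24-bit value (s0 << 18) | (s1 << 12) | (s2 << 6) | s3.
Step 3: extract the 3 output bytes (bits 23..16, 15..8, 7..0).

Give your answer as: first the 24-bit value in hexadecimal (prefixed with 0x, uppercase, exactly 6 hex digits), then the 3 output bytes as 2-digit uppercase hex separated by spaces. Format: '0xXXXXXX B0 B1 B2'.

Answer: 0x7D708E 7D 70 8E

Derivation:
Sextets: f=31, X=23, C=2, O=14
24-bit: (31<<18) | (23<<12) | (2<<6) | 14
      = 0x7C0000 | 0x017000 | 0x000080 | 0x00000E
      = 0x7D708E
Bytes: (v>>16)&0xFF=7D, (v>>8)&0xFF=70, v&0xFF=8E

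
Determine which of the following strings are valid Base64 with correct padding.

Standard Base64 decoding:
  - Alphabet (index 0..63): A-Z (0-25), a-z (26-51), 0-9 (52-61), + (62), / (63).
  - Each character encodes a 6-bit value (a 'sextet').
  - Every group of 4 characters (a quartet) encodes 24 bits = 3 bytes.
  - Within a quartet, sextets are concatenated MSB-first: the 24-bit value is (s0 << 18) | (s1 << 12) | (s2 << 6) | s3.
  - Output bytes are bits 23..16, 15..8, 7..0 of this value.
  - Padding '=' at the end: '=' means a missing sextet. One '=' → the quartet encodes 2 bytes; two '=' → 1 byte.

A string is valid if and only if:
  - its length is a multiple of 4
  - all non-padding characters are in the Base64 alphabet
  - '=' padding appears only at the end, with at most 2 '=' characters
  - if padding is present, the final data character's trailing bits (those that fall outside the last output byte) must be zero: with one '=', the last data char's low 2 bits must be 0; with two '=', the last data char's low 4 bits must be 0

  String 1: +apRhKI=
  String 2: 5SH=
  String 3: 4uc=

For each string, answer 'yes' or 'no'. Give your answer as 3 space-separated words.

String 1: '+apRhKI=' → valid
String 2: '5SH=' → invalid (bad trailing bits)
String 3: '4uc=' → valid

Answer: yes no yes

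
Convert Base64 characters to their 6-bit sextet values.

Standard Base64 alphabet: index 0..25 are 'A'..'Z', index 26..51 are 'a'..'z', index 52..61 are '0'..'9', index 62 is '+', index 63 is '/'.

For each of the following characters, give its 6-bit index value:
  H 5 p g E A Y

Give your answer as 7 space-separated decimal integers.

Answer: 7 57 41 32 4 0 24

Derivation:
'H': A..Z range, ord('H') − ord('A') = 7
'5': 0..9 range, 52 + ord('5') − ord('0') = 57
'p': a..z range, 26 + ord('p') − ord('a') = 41
'g': a..z range, 26 + ord('g') − ord('a') = 32
'E': A..Z range, ord('E') − ord('A') = 4
'A': A..Z range, ord('A') − ord('A') = 0
'Y': A..Z range, ord('Y') − ord('A') = 24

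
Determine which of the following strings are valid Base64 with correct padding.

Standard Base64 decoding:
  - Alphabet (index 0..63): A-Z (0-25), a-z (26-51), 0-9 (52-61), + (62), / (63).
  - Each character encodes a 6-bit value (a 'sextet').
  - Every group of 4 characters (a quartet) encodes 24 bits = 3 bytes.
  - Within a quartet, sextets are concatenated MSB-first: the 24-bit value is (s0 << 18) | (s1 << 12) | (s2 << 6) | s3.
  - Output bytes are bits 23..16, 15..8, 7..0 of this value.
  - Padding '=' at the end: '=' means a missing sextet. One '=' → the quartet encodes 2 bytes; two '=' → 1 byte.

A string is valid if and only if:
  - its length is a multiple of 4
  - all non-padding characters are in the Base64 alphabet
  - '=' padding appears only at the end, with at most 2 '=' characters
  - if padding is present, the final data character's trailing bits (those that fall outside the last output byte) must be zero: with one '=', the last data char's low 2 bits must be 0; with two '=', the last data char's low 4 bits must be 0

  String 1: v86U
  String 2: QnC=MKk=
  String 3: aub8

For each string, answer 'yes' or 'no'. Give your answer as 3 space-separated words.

String 1: 'v86U' → valid
String 2: 'QnC=MKk=' → invalid (bad char(s): ['=']; '=' in middle)
String 3: 'aub8' → valid

Answer: yes no yes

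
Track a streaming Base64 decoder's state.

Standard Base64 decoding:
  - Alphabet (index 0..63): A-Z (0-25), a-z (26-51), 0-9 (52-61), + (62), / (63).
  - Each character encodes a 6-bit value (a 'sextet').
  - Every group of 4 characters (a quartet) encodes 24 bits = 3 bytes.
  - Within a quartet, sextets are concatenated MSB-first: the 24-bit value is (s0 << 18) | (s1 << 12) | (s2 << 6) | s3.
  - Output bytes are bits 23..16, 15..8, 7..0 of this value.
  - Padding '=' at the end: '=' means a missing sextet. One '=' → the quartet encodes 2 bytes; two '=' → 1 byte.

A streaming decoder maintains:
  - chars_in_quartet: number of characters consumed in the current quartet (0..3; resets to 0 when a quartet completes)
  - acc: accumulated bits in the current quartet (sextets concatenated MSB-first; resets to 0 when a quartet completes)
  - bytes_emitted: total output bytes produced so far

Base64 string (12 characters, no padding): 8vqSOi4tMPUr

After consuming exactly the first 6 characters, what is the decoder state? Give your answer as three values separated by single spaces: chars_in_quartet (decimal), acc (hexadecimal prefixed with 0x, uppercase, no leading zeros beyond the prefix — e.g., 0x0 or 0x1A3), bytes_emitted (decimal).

Answer: 2 0x3A2 3

Derivation:
After char 0 ('8'=60): chars_in_quartet=1 acc=0x3C bytes_emitted=0
After char 1 ('v'=47): chars_in_quartet=2 acc=0xF2F bytes_emitted=0
After char 2 ('q'=42): chars_in_quartet=3 acc=0x3CBEA bytes_emitted=0
After char 3 ('S'=18): chars_in_quartet=4 acc=0xF2FA92 -> emit F2 FA 92, reset; bytes_emitted=3
After char 4 ('O'=14): chars_in_quartet=1 acc=0xE bytes_emitted=3
After char 5 ('i'=34): chars_in_quartet=2 acc=0x3A2 bytes_emitted=3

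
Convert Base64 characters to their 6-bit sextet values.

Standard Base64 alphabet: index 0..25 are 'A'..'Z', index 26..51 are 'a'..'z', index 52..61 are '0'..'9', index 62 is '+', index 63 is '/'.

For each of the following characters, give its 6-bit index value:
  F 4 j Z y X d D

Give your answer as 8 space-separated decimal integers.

Answer: 5 56 35 25 50 23 29 3

Derivation:
'F': A..Z range, ord('F') − ord('A') = 5
'4': 0..9 range, 52 + ord('4') − ord('0') = 56
'j': a..z range, 26 + ord('j') − ord('a') = 35
'Z': A..Z range, ord('Z') − ord('A') = 25
'y': a..z range, 26 + ord('y') − ord('a') = 50
'X': A..Z range, ord('X') − ord('A') = 23
'd': a..z range, 26 + ord('d') − ord('a') = 29
'D': A..Z range, ord('D') − ord('A') = 3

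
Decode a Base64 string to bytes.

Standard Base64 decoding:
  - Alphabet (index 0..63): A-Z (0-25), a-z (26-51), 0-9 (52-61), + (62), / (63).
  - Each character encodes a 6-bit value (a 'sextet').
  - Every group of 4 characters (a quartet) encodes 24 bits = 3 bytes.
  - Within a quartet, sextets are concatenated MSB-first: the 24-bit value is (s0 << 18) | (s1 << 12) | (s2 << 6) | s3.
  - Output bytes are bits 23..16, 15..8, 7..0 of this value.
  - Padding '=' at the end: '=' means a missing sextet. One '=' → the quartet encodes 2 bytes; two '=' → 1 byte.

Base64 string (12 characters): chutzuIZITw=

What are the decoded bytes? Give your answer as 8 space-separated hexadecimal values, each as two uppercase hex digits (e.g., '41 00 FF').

Answer: 72 1B AD CE E2 19 21 3C

Derivation:
After char 0 ('c'=28): chars_in_quartet=1 acc=0x1C bytes_emitted=0
After char 1 ('h'=33): chars_in_quartet=2 acc=0x721 bytes_emitted=0
After char 2 ('u'=46): chars_in_quartet=3 acc=0x1C86E bytes_emitted=0
After char 3 ('t'=45): chars_in_quartet=4 acc=0x721BAD -> emit 72 1B AD, reset; bytes_emitted=3
After char 4 ('z'=51): chars_in_quartet=1 acc=0x33 bytes_emitted=3
After char 5 ('u'=46): chars_in_quartet=2 acc=0xCEE bytes_emitted=3
After char 6 ('I'=8): chars_in_quartet=3 acc=0x33B88 bytes_emitted=3
After char 7 ('Z'=25): chars_in_quartet=4 acc=0xCEE219 -> emit CE E2 19, reset; bytes_emitted=6
After char 8 ('I'=8): chars_in_quartet=1 acc=0x8 bytes_emitted=6
After char 9 ('T'=19): chars_in_quartet=2 acc=0x213 bytes_emitted=6
After char 10 ('w'=48): chars_in_quartet=3 acc=0x84F0 bytes_emitted=6
Padding '=': partial quartet acc=0x84F0 -> emit 21 3C; bytes_emitted=8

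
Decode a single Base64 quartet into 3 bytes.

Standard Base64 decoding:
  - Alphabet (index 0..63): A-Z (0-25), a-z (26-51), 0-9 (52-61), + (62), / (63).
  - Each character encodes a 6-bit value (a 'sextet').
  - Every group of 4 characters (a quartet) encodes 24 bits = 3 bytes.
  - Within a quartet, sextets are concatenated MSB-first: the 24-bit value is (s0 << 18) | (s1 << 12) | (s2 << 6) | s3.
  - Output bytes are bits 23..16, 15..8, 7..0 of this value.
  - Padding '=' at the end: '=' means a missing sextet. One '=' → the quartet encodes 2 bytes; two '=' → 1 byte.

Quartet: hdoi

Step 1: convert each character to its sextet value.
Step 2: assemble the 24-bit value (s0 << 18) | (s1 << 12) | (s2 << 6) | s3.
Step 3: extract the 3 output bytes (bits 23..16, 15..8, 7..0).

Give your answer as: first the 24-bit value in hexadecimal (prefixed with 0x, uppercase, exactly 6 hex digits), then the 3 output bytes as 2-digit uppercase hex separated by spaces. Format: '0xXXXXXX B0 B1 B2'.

Sextets: h=33, d=29, o=40, i=34
24-bit: (33<<18) | (29<<12) | (40<<6) | 34
      = 0x840000 | 0x01D000 | 0x000A00 | 0x000022
      = 0x85DA22
Bytes: (v>>16)&0xFF=85, (v>>8)&0xFF=DA, v&0xFF=22

Answer: 0x85DA22 85 DA 22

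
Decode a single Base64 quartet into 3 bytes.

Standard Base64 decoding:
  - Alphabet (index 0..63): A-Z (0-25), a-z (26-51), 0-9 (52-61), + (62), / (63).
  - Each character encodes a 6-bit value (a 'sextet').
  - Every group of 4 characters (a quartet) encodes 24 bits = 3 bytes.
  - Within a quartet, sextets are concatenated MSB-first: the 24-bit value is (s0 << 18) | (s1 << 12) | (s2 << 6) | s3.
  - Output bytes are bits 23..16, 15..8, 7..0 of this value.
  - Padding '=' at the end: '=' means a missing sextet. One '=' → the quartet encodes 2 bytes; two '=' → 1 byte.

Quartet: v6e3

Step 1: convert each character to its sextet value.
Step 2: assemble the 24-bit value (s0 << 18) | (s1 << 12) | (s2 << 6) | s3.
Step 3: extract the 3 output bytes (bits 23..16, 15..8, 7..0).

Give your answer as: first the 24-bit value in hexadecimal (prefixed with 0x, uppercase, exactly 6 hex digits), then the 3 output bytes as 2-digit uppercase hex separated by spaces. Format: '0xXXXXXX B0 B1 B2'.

Answer: 0xBFA7B7 BF A7 B7

Derivation:
Sextets: v=47, 6=58, e=30, 3=55
24-bit: (47<<18) | (58<<12) | (30<<6) | 55
      = 0xBC0000 | 0x03A000 | 0x000780 | 0x000037
      = 0xBFA7B7
Bytes: (v>>16)&0xFF=BF, (v>>8)&0xFF=A7, v&0xFF=B7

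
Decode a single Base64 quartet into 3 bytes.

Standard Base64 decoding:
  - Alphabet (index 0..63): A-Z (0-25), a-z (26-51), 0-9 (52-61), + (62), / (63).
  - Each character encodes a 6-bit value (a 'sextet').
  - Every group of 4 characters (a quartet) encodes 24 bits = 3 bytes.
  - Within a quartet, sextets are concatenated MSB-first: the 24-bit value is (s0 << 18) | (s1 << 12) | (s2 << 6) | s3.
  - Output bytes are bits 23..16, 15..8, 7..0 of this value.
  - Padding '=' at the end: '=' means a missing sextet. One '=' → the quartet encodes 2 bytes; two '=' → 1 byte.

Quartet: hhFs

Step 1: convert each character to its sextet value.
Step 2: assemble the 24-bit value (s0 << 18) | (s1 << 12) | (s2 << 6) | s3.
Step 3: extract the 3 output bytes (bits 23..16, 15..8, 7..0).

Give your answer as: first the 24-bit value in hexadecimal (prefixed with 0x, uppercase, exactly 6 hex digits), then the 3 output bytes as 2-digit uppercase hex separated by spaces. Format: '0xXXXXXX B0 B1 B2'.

Answer: 0x86116C 86 11 6C

Derivation:
Sextets: h=33, h=33, F=5, s=44
24-bit: (33<<18) | (33<<12) | (5<<6) | 44
      = 0x840000 | 0x021000 | 0x000140 | 0x00002C
      = 0x86116C
Bytes: (v>>16)&0xFF=86, (v>>8)&0xFF=11, v&0xFF=6C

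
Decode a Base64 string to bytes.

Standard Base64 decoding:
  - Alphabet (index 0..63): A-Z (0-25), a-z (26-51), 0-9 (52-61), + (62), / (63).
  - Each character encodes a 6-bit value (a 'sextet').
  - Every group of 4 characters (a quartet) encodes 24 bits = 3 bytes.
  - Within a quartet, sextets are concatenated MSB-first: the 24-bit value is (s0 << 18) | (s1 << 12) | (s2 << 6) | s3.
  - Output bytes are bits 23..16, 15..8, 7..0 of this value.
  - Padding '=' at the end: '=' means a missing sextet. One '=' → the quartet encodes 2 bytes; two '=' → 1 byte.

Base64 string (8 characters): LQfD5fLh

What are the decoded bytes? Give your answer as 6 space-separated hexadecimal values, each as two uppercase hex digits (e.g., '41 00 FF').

Answer: 2D 07 C3 E5 F2 E1

Derivation:
After char 0 ('L'=11): chars_in_quartet=1 acc=0xB bytes_emitted=0
After char 1 ('Q'=16): chars_in_quartet=2 acc=0x2D0 bytes_emitted=0
After char 2 ('f'=31): chars_in_quartet=3 acc=0xB41F bytes_emitted=0
After char 3 ('D'=3): chars_in_quartet=4 acc=0x2D07C3 -> emit 2D 07 C3, reset; bytes_emitted=3
After char 4 ('5'=57): chars_in_quartet=1 acc=0x39 bytes_emitted=3
After char 5 ('f'=31): chars_in_quartet=2 acc=0xE5F bytes_emitted=3
After char 6 ('L'=11): chars_in_quartet=3 acc=0x397CB bytes_emitted=3
After char 7 ('h'=33): chars_in_quartet=4 acc=0xE5F2E1 -> emit E5 F2 E1, reset; bytes_emitted=6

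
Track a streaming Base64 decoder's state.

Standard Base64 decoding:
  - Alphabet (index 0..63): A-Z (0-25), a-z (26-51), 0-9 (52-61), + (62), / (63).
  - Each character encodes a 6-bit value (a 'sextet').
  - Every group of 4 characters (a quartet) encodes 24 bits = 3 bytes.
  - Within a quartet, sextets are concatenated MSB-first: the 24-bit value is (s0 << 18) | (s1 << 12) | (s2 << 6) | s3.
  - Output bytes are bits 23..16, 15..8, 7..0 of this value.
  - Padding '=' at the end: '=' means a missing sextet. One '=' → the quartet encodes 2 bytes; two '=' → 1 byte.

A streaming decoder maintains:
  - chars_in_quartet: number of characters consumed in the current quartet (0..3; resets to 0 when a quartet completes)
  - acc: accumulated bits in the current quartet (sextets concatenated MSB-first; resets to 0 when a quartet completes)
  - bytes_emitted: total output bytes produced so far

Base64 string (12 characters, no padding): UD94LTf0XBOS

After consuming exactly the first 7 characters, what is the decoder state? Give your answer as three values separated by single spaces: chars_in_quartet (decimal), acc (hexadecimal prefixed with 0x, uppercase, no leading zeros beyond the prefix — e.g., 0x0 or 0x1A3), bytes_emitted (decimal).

After char 0 ('U'=20): chars_in_quartet=1 acc=0x14 bytes_emitted=0
After char 1 ('D'=3): chars_in_quartet=2 acc=0x503 bytes_emitted=0
After char 2 ('9'=61): chars_in_quartet=3 acc=0x140FD bytes_emitted=0
After char 3 ('4'=56): chars_in_quartet=4 acc=0x503F78 -> emit 50 3F 78, reset; bytes_emitted=3
After char 4 ('L'=11): chars_in_quartet=1 acc=0xB bytes_emitted=3
After char 5 ('T'=19): chars_in_quartet=2 acc=0x2D3 bytes_emitted=3
After char 6 ('f'=31): chars_in_quartet=3 acc=0xB4DF bytes_emitted=3

Answer: 3 0xB4DF 3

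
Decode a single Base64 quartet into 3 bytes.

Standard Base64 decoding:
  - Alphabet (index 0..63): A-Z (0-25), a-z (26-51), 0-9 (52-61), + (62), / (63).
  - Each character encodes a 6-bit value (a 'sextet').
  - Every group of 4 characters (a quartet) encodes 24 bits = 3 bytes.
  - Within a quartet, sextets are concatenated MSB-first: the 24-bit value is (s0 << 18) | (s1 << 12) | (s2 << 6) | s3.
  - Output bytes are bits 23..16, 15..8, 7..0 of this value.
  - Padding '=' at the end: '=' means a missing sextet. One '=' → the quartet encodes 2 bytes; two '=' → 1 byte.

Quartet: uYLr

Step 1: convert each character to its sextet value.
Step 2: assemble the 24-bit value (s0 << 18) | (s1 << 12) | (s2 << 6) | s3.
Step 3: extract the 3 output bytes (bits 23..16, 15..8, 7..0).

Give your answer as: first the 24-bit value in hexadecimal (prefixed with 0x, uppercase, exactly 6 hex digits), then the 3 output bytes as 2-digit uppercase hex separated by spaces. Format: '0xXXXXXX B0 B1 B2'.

Answer: 0xB982EB B9 82 EB

Derivation:
Sextets: u=46, Y=24, L=11, r=43
24-bit: (46<<18) | (24<<12) | (11<<6) | 43
      = 0xB80000 | 0x018000 | 0x0002C0 | 0x00002B
      = 0xB982EB
Bytes: (v>>16)&0xFF=B9, (v>>8)&0xFF=82, v&0xFF=EB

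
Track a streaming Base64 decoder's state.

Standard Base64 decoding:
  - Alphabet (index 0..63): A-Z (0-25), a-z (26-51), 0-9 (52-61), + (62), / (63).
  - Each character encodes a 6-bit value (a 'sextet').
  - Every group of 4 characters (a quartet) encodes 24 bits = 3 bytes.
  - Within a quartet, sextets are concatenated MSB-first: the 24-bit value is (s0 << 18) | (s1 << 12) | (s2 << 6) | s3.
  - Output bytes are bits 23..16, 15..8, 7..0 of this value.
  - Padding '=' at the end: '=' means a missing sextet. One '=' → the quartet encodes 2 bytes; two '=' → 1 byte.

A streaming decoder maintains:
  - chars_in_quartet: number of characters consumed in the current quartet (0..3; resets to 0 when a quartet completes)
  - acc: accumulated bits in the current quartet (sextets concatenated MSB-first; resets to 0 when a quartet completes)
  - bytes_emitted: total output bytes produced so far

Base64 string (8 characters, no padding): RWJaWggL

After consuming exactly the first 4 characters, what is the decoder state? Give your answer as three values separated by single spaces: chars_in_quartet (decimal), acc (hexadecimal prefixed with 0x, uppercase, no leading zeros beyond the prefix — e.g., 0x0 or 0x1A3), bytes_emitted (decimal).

After char 0 ('R'=17): chars_in_quartet=1 acc=0x11 bytes_emitted=0
After char 1 ('W'=22): chars_in_quartet=2 acc=0x456 bytes_emitted=0
After char 2 ('J'=9): chars_in_quartet=3 acc=0x11589 bytes_emitted=0
After char 3 ('a'=26): chars_in_quartet=4 acc=0x45625A -> emit 45 62 5A, reset; bytes_emitted=3

Answer: 0 0x0 3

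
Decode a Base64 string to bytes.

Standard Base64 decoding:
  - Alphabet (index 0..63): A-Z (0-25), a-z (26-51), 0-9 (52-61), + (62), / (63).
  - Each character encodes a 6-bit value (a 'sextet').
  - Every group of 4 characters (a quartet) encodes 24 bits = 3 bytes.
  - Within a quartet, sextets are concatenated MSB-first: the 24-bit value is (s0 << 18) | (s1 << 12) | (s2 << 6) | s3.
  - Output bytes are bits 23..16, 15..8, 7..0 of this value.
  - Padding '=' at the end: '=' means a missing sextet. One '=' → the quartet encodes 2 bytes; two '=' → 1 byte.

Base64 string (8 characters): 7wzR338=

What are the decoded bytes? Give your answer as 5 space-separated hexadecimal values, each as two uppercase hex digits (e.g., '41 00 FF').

Answer: EF 0C D1 DF 7F

Derivation:
After char 0 ('7'=59): chars_in_quartet=1 acc=0x3B bytes_emitted=0
After char 1 ('w'=48): chars_in_quartet=2 acc=0xEF0 bytes_emitted=0
After char 2 ('z'=51): chars_in_quartet=3 acc=0x3BC33 bytes_emitted=0
After char 3 ('R'=17): chars_in_quartet=4 acc=0xEF0CD1 -> emit EF 0C D1, reset; bytes_emitted=3
After char 4 ('3'=55): chars_in_quartet=1 acc=0x37 bytes_emitted=3
After char 5 ('3'=55): chars_in_quartet=2 acc=0xDF7 bytes_emitted=3
After char 6 ('8'=60): chars_in_quartet=3 acc=0x37DFC bytes_emitted=3
Padding '=': partial quartet acc=0x37DFC -> emit DF 7F; bytes_emitted=5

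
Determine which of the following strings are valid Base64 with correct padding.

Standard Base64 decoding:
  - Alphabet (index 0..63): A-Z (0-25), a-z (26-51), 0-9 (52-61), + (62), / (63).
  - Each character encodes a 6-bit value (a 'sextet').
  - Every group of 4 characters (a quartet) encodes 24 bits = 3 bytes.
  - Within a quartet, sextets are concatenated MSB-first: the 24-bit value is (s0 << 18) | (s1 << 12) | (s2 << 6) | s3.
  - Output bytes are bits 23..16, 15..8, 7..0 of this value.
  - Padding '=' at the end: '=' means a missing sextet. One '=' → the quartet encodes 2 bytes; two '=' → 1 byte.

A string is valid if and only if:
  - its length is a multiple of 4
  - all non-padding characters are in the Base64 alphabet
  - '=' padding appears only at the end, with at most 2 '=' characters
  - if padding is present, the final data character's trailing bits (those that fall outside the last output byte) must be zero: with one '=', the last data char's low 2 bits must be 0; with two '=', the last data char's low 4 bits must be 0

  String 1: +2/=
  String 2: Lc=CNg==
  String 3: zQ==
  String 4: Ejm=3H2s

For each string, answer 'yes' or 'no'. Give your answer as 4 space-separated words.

Answer: no no yes no

Derivation:
String 1: '+2/=' → invalid (bad trailing bits)
String 2: 'Lc=CNg==' → invalid (bad char(s): ['=']; '=' in middle)
String 3: 'zQ==' → valid
String 4: 'Ejm=3H2s' → invalid (bad char(s): ['=']; '=' in middle)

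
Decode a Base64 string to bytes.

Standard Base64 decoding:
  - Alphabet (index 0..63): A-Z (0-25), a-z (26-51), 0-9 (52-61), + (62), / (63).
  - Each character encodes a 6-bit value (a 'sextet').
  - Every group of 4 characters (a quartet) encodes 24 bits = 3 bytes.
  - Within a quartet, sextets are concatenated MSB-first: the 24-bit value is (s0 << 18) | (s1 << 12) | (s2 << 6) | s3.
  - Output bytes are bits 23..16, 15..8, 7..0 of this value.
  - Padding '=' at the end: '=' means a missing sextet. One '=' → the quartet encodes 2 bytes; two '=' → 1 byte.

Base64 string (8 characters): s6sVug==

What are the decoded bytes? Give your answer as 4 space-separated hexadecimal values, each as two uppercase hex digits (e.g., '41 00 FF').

Answer: B3 AB 15 BA

Derivation:
After char 0 ('s'=44): chars_in_quartet=1 acc=0x2C bytes_emitted=0
After char 1 ('6'=58): chars_in_quartet=2 acc=0xB3A bytes_emitted=0
After char 2 ('s'=44): chars_in_quartet=3 acc=0x2CEAC bytes_emitted=0
After char 3 ('V'=21): chars_in_quartet=4 acc=0xB3AB15 -> emit B3 AB 15, reset; bytes_emitted=3
After char 4 ('u'=46): chars_in_quartet=1 acc=0x2E bytes_emitted=3
After char 5 ('g'=32): chars_in_quartet=2 acc=0xBA0 bytes_emitted=3
Padding '==': partial quartet acc=0xBA0 -> emit BA; bytes_emitted=4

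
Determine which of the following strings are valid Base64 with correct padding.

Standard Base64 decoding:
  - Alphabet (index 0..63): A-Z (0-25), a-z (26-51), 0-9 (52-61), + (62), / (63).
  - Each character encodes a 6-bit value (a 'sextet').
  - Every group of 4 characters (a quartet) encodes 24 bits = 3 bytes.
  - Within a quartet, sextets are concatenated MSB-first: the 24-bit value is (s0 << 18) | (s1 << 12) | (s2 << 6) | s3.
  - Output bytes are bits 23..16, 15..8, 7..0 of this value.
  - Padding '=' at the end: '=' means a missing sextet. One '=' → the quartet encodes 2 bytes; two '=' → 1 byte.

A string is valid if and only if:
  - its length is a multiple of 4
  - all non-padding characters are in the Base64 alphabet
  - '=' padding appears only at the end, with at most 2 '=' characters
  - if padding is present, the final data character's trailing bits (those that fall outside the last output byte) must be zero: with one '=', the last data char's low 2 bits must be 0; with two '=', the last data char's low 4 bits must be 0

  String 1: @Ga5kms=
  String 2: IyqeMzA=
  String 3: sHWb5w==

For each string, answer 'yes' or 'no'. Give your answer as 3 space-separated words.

Answer: no yes yes

Derivation:
String 1: '@Ga5kms=' → invalid (bad char(s): ['@'])
String 2: 'IyqeMzA=' → valid
String 3: 'sHWb5w==' → valid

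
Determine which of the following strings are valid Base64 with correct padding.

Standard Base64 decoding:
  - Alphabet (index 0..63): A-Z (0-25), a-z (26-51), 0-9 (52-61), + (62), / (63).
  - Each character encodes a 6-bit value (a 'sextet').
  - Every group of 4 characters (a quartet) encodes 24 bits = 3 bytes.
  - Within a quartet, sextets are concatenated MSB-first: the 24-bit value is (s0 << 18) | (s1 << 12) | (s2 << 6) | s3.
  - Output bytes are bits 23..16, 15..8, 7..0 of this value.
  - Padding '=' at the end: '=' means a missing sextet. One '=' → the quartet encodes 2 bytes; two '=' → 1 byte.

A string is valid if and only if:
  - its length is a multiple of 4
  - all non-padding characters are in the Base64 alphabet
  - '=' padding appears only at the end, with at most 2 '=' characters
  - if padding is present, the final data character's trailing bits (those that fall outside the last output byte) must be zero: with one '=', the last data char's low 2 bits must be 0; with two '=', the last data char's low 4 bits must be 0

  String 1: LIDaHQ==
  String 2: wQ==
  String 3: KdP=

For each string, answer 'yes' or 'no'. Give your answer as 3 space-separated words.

Answer: yes yes no

Derivation:
String 1: 'LIDaHQ==' → valid
String 2: 'wQ==' → valid
String 3: 'KdP=' → invalid (bad trailing bits)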